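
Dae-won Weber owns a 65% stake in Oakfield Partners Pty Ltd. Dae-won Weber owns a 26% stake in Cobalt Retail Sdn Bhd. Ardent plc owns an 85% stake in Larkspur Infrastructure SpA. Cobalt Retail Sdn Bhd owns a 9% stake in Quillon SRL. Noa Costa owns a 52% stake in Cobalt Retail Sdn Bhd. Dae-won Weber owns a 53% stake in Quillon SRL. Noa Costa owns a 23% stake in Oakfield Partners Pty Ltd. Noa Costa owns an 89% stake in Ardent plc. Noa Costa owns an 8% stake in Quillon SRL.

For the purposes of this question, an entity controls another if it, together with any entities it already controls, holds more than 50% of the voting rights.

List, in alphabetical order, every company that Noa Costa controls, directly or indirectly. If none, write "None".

Ardent plc, Cobalt Retail Sdn Bhd, Larkspur Infrastructure SpA

Noa holds 89% of Ardent, so Noa controls Ardent.
Noa holds 52% of Cobalt, so Noa controls Cobalt.
Ardent holds 85% of Larkspur, so Noa controls Larkspur.
No other company's threshold is met.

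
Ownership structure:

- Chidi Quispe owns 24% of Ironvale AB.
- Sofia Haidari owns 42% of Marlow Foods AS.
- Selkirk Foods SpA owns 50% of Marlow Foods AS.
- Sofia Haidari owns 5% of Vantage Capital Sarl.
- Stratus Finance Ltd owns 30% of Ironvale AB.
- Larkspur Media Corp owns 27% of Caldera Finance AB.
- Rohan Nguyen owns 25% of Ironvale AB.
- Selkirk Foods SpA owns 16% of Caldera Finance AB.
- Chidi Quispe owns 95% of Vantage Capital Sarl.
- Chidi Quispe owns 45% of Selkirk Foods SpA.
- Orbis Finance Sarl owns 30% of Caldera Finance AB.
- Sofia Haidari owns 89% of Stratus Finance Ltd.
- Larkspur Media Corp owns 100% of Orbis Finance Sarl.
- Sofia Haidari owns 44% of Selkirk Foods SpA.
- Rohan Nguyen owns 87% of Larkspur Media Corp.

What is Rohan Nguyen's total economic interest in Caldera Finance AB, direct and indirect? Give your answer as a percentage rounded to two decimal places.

Rohan reaches Caldera along 2 paths.
Via Larkspur → Orbis: 87% × 100% × 30% = 26.1%.
Via Larkspur: 87% × 27% = 23.49%.
Total: 26.1% + 23.49% = 49.59%.

49.59%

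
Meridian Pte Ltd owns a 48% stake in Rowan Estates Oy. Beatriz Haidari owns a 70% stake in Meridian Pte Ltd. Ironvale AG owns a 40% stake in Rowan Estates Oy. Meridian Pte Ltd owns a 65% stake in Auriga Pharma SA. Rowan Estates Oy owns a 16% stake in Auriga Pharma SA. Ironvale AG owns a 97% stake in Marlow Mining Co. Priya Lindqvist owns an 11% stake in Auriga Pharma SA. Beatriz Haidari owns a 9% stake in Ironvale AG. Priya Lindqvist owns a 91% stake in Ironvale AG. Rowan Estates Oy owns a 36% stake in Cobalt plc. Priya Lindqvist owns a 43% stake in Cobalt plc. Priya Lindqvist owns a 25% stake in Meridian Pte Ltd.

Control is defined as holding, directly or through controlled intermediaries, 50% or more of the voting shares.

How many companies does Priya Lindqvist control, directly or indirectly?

2

Priya holds 91% of Ironvale, so Priya controls Ironvale.
Ironvale holds 97% of Marlow, so Priya controls Marlow.
No other company's threshold is met.
Priya controls 2 companies.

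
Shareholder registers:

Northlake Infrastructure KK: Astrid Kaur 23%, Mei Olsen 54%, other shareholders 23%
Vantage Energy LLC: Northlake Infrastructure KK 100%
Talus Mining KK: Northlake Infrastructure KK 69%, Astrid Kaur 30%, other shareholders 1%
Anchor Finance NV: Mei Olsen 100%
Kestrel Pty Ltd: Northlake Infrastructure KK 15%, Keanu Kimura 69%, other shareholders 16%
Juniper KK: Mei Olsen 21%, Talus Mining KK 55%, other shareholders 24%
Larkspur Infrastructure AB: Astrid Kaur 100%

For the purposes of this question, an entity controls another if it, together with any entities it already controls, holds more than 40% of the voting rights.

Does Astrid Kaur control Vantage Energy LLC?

No

Astrid holds 100% of Larkspur, so Astrid controls Larkspur.
Neither Astrid nor any entity Astrid controls holds any voting interest in Vantage.
So Astrid does not control Vantage.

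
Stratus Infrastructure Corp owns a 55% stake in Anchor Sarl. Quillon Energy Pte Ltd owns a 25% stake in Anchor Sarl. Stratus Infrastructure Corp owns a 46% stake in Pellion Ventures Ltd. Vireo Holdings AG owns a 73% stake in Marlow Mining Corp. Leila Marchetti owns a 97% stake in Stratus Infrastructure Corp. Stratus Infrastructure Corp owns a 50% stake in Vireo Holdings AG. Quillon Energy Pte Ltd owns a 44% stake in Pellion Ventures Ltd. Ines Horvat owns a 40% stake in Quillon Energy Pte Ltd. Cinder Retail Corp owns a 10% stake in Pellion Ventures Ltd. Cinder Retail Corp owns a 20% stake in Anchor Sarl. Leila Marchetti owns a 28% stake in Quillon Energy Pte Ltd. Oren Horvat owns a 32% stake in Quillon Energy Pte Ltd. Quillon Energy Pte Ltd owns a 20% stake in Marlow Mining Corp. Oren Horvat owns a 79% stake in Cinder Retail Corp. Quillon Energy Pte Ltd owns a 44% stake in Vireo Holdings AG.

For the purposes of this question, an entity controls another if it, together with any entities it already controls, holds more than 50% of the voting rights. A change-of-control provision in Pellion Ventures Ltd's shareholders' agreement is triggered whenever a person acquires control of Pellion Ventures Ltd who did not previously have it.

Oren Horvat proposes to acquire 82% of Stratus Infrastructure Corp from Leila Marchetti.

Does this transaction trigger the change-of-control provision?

The purchase adds only to Oren's holdings (Leila's stake shrinks), so Oren is the only person who could newly come to control Pellion.
Oren holds 79% of Cinder, so Oren controls Cinder.
In Pellion, Oren's side holds only 10%, not > 50%.
So before the transaction, Oren does not control Pellion.
After the purchase, Oren holds 82% of Stratus directly, and Leila's stake falls to 15%.
Oren holds 82% of Stratus, so Oren controls Stratus.
Cinder and Stratus together hold 10% + 46% = 56% of Pellion, so Oren controls Pellion.
Oren did not control Pellion before and does after, so the clause is triggered.

Yes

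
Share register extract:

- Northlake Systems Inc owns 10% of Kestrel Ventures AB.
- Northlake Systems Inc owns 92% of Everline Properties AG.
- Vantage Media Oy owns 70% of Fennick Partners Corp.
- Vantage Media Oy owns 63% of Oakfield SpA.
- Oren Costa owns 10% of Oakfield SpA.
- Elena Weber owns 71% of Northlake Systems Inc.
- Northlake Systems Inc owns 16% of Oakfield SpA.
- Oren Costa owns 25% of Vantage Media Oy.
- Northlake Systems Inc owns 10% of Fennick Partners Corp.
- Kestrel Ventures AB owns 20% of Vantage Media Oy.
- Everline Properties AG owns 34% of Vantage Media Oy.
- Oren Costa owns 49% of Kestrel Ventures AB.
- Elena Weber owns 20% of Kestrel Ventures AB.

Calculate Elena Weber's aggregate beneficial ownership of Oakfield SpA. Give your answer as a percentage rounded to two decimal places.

28.77%

Elena reaches Oakfield along 4 paths.
Via Northlake → Kestrel → Vantage: 71% × 10% × 20% × 63% = 0.8946%.
Via Kestrel → Vantage: 20% × 20% × 63% = 2.52%.
Via Northlake → Everline → Vantage: 71% × 92% × 34% × 63% = 13.991544%.
Via Northlake: 71% × 16% = 11.36%.
Total: 0.8946% + 2.52% + 13.991544% + 11.36% = 28.766144%.
Rounded: 28.77%.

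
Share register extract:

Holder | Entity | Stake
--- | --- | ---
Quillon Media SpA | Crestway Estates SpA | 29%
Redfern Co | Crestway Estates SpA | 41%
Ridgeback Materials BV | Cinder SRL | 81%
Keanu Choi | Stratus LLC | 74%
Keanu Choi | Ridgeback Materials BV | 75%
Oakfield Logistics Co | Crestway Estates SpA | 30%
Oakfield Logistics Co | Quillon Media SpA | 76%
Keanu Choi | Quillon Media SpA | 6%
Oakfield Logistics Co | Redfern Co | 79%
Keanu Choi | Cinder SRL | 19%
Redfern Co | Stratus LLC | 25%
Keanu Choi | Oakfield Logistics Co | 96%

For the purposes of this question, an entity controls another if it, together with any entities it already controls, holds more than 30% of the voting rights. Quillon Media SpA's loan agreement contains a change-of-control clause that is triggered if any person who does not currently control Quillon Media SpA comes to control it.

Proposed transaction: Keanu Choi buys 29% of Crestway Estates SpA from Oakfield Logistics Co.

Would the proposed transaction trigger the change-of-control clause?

No

The purchase adds only to Keanu's holdings (Oakfield's stake shrinks), so Keanu is the only person who could newly come to control Quillon.
Keanu holds 96% of Oakfield, so Keanu controls Oakfield.
Oakfield and Keanu together hold 76% + 6% = 82% of Quillon, so Keanu controls Quillon.
So Keanu already controls Quillon before the transaction.
After the purchase, Keanu holds 29% of Crestway directly, and Oakfield's stake falls to 1%.
Keanu controlled Quillon already, so this is not a new person acquiring control; every other person's position is unchanged or reduced.
No new person acquires control, so the clause is not triggered.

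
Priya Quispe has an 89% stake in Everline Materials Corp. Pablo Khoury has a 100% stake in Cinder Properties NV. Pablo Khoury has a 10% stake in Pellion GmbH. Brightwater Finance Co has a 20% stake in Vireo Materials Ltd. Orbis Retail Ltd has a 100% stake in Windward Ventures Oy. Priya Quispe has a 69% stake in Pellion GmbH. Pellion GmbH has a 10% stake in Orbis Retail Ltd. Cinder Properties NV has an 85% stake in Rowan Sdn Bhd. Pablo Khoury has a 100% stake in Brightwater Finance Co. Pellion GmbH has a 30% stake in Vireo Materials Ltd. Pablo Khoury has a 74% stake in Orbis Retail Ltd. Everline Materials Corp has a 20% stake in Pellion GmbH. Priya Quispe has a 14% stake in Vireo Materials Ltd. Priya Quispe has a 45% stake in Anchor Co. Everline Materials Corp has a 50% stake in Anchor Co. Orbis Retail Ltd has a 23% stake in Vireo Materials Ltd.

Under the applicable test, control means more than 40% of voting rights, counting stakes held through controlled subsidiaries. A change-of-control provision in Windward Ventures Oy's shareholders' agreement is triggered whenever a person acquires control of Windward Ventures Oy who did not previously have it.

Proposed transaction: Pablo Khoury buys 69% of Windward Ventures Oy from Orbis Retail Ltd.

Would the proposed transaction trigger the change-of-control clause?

The purchase adds only to Pablo's holdings (Orbis's stake shrinks), so Pablo is the only person who could newly come to control Windward.
Pablo holds 74% of Orbis, so Pablo controls Orbis.
Orbis holds 100% of Windward, so Pablo controls Windward.
So Pablo already controls Windward before the transaction.
After the purchase, Pablo holds 69% of Windward directly, and Orbis's stake falls to 31%.
Pablo controlled Windward already, so this is not a new person acquiring control; every other person's position is unchanged or reduced.
No new person acquires control, so the clause is not triggered.

No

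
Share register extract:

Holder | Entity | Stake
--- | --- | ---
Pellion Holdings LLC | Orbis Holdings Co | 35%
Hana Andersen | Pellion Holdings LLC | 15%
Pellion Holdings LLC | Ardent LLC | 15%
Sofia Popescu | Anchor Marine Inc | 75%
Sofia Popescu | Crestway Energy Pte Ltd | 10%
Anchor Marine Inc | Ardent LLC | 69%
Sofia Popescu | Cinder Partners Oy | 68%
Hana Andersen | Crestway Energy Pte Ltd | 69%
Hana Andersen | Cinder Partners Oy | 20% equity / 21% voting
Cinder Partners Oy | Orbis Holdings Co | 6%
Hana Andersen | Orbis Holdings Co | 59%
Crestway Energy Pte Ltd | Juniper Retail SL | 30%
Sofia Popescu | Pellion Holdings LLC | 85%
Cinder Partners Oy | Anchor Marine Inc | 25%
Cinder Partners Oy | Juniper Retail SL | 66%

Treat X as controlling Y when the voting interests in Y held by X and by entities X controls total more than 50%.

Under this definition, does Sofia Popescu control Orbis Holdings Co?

No

Sofia holds 85% of Pellion, so Sofia controls Pellion.
Sofia holds 68% of Cinder, so Sofia controls Cinder.
Cinder holds 66% of Juniper, so Sofia controls Juniper.
Sofia and Cinder together hold 75% + 25% = 100% of Anchor, so Sofia controls Anchor.
Pellion and Anchor together hold 15% + 69% = 84% of Ardent, so Sofia controls Ardent.
In Orbis, Sofia's side holds only 6% + 35% = 41%, not > 50%.
So Sofia does not control Orbis.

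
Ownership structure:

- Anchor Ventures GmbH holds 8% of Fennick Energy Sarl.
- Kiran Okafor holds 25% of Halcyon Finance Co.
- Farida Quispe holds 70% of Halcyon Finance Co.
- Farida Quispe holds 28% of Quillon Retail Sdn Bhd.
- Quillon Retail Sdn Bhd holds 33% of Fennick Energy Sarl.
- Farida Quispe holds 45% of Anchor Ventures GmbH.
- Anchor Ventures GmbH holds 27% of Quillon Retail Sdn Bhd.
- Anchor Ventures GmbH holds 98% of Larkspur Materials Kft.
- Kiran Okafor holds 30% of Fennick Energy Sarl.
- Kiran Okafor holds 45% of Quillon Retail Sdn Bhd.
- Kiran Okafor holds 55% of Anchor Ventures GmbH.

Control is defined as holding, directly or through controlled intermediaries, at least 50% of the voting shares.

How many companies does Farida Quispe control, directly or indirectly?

1

Farida holds 70% of Halcyon, so Farida controls Halcyon.
No other company's threshold is met.
Farida controls 1 company.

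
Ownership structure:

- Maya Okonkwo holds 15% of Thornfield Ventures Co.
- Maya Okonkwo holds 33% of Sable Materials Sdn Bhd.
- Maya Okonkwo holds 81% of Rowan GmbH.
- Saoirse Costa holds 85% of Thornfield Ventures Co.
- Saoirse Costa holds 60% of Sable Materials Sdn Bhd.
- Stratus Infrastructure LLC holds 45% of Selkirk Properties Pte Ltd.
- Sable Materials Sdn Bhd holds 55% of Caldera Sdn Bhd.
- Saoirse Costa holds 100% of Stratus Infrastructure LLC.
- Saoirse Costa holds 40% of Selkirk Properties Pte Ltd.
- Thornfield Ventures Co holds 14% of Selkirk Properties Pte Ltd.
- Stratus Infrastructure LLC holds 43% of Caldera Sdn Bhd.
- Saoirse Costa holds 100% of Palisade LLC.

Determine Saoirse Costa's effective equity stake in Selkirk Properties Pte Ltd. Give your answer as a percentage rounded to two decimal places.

Saoirse reaches Selkirk along 3 paths.
Direct stake: 40% = 40%.
Via Stratus: 100% × 45% = 45%.
Via Thornfield: 85% × 14% = 11.9%.
Total: 40% + 45% + 11.9% = 96.9%.
Rounded: 96.90%.

96.90%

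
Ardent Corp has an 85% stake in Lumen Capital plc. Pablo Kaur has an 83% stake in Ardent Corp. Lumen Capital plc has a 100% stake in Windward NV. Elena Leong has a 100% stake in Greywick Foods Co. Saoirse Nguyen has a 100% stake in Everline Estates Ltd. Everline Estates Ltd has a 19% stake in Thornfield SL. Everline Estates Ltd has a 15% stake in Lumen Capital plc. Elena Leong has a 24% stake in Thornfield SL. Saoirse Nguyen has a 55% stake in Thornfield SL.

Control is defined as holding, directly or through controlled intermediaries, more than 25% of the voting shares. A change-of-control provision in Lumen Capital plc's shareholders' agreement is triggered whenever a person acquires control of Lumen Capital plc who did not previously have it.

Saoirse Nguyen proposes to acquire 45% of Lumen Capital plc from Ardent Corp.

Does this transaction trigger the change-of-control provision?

Yes

The purchase adds only to Saoirse's holdings (Ardent's stake shrinks), so Saoirse is the only person who could newly come to control Lumen.
Saoirse holds 100% of Everline, so Saoirse controls Everline.
Saoirse and Everline together hold 55% + 19% = 74% of Thornfield, so Saoirse controls Thornfield.
In Lumen, Saoirse's side holds only 15%, not > 25%.
So before the transaction, Saoirse does not control Lumen.
After the purchase, Saoirse holds 45% of Lumen directly, and Ardent's stake falls to 40%.
Everline and Saoirse together hold 15% + 45% = 60% of Lumen, so Saoirse controls Lumen.
Saoirse did not control Lumen before and does after, so the clause is triggered.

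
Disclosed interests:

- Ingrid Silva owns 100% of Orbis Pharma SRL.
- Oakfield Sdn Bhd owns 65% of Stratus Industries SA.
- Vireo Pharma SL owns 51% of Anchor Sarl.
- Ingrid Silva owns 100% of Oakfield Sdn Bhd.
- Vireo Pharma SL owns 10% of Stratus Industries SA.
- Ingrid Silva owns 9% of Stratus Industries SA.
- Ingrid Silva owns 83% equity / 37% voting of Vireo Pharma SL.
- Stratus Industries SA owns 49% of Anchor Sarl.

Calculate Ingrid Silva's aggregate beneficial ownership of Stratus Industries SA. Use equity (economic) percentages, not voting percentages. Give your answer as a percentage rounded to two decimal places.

Ingrid reaches Stratus along 3 paths.
Via Vireo: 83% × 10% = 8.3%.
Direct stake: 9% = 9%.
Via Oakfield: 100% × 65% = 65%.
Total: 8.3% + 9% + 65% = 82.3%.
Rounded: 82.30%.

82.30%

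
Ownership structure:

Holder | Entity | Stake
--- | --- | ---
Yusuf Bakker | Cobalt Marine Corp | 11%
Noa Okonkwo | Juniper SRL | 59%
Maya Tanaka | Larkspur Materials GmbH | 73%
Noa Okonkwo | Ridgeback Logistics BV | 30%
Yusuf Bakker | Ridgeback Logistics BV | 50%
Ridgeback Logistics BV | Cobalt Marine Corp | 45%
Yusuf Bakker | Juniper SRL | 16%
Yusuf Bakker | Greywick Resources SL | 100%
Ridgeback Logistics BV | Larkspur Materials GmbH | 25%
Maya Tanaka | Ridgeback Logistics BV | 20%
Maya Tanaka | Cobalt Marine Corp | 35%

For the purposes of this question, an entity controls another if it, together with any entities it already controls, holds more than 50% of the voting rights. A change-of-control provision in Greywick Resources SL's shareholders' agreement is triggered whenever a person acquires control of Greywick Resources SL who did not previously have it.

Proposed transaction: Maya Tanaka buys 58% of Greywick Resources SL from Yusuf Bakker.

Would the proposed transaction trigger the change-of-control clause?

The purchase adds only to Maya's holdings (Yusuf's stake shrinks), so Maya is the only person who could newly come to control Greywick.
Maya holds 73% of Larkspur, so Maya controls Larkspur.
Neither Maya nor any entity Maya controls holds any voting interest in Greywick.
So before the transaction, Maya does not control Greywick.
After the purchase, Maya holds 58% of Greywick directly, and Yusuf's stake falls to 42%.
Maya holds 58% of Greywick, so Maya controls Greywick.
Maya did not control Greywick before and does after, so the clause is triggered.

Yes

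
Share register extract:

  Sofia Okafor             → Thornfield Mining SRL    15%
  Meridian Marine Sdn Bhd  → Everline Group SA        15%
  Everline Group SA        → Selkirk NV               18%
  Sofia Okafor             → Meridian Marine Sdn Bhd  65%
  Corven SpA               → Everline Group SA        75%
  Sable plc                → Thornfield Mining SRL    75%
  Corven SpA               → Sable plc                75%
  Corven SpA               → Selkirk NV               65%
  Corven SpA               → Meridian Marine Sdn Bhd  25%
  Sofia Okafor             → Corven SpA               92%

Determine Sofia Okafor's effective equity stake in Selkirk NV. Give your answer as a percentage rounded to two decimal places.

Sofia reaches Selkirk along 4 paths.
Via Corven: 92% × 65% = 59.8%.
Via Meridian → Everline: 65% × 15% × 18% = 1.755%.
Via Corven → Meridian → Everline: 92% × 25% × 15% × 18% = 0.621%.
Via Corven → Everline: 92% × 75% × 18% = 12.42%.
Total: 59.8% + 1.755% + 0.621% + 12.42% = 74.596%.
Rounded: 74.60%.

74.60%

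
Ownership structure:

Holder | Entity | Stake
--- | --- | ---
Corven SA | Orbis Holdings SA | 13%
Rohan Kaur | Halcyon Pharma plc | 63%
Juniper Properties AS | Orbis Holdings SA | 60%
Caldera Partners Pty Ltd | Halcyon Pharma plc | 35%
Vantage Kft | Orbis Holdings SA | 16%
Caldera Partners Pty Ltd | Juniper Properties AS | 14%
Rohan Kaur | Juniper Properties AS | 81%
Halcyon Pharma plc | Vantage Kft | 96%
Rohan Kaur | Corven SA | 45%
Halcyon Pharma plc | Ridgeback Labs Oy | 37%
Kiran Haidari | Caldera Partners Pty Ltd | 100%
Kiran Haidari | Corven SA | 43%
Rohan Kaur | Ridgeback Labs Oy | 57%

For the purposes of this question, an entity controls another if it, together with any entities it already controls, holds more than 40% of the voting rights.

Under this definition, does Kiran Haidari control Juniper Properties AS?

Kiran holds 43% of Corven, so Kiran controls Corven.
Kiran holds 100% of Caldera, so Kiran controls Caldera.
In Juniper, Kiran's side holds only 14%, not > 40%.
So Kiran does not control Juniper.

No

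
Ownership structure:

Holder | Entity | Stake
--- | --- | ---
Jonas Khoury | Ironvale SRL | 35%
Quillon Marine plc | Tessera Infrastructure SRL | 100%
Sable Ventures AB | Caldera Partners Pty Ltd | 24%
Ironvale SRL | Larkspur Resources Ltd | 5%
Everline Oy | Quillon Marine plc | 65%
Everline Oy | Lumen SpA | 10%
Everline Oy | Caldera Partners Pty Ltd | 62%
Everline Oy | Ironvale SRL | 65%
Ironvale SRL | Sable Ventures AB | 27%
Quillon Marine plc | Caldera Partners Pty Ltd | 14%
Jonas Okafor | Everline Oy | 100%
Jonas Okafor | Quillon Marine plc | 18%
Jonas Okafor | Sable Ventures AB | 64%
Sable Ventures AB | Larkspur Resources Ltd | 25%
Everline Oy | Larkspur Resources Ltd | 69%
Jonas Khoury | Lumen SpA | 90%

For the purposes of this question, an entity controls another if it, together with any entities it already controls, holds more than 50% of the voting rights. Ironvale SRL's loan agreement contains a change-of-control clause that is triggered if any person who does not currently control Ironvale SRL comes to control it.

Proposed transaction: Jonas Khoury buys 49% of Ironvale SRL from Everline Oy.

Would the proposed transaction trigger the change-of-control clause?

Yes

The purchase adds only to Jonas Khoury's holdings (Everline's stake shrinks), so Jonas Khoury is the only person who could newly come to control Ironvale.
Jonas Khoury holds 90% of Lumen, so Jonas Khoury controls Lumen.
In Ironvale, Jonas Khoury's side holds only 35%, not > 50%.
So before the transaction, Jonas Khoury does not control Ironvale.
After the purchase, Jonas Khoury's direct stake in Ironvale rises to 35% + 49% = 84%, and Everline's stake falls to 16%.
Jonas Khoury holds 84% of Ironvale, so Jonas Khoury controls Ironvale.
Jonas Khoury did not control Ironvale before and does after, so the clause is triggered.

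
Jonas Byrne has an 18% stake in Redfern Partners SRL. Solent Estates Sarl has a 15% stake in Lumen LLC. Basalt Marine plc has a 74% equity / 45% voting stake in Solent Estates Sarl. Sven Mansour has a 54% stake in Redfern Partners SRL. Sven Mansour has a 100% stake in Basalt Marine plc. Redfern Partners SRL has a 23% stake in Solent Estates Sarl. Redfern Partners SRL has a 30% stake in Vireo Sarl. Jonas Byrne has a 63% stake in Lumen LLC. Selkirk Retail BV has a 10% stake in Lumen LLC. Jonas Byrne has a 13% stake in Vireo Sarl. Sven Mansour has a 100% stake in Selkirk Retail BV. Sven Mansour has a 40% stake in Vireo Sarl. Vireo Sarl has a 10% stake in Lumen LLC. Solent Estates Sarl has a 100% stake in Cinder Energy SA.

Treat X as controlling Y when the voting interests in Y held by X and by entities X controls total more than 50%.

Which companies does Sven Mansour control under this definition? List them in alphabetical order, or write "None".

Basalt Marine plc, Cinder Energy SA, Redfern Partners SRL, Selkirk Retail BV, Solent Estates Sarl, Vireo Sarl

Sven holds 54% of Redfern, so Sven controls Redfern.
Sven holds 100% of Basalt, so Sven controls Basalt.
Redfern and Sven together hold 30% + 40% = 70% of Vireo, so Sven controls Vireo.
Basalt and Redfern together hold 45% + 23% = 68% of Solent, so Sven controls Solent.
Sven holds 100% of Selkirk, so Sven controls Selkirk.
Solent holds 100% of Cinder, so Sven controls Cinder.
No other company's threshold is met.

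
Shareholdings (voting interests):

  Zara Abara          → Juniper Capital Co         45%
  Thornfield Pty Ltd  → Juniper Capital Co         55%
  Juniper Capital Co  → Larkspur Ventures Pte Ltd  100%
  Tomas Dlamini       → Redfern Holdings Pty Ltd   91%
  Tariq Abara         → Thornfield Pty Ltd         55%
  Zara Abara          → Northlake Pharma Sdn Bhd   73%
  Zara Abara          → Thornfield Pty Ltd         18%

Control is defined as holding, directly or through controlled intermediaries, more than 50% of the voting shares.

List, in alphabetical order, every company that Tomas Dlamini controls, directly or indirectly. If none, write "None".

Redfern Holdings Pty Ltd

Tomas holds 91% of Redfern, so Tomas controls Redfern.
No other company's threshold is met.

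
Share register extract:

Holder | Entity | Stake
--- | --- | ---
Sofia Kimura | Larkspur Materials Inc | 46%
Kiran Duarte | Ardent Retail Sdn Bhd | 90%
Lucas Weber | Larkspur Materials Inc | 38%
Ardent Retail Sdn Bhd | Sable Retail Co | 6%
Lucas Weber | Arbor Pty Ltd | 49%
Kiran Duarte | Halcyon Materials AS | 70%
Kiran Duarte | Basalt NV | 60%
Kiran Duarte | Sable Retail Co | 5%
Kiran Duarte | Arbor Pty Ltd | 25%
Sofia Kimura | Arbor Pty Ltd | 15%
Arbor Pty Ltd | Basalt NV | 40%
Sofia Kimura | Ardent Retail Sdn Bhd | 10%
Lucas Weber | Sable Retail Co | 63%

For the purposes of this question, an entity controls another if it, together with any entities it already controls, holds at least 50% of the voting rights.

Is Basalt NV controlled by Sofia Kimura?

No

Sofia's largest direct stake is 46% in Larkspur, which does not meet the threshold, so Sofia controls no company.
Neither Sofia nor any entity Sofia controls holds any voting interest in Basalt.
So Sofia does not control Basalt.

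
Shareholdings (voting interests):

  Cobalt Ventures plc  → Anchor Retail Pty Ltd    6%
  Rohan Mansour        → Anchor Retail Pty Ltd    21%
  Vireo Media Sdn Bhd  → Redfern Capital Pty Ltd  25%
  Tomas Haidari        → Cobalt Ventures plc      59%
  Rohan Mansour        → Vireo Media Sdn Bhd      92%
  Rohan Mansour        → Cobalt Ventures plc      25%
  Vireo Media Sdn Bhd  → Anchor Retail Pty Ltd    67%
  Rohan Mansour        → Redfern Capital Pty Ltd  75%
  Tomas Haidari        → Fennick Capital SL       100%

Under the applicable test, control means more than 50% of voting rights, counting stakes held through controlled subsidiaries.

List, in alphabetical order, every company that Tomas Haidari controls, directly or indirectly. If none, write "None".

Tomas holds 59% of Cobalt, so Tomas controls Cobalt.
Tomas holds 100% of Fennick, so Tomas controls Fennick.
No other company's threshold is met.

Cobalt Ventures plc, Fennick Capital SL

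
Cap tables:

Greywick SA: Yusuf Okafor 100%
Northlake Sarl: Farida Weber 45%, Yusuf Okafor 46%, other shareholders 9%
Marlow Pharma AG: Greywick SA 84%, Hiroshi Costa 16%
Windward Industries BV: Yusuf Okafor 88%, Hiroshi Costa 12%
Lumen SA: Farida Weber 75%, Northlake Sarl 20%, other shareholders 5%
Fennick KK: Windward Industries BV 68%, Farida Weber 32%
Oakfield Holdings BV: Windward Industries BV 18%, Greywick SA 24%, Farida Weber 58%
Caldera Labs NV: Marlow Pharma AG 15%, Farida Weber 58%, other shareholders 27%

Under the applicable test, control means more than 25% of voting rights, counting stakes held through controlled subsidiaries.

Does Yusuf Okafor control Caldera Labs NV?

Yusuf holds 100% of Greywick, so Yusuf controls Greywick.
Yusuf holds 46% of Northlake, so Yusuf controls Northlake.
Greywick holds 84% of Marlow, so Yusuf controls Marlow.
Yusuf holds 88% of Windward, so Yusuf controls Windward.
Windward holds 68% of Fennick, so Yusuf controls Fennick.
Windward and Greywick together hold 18% + 24% = 42% of Oakfield, so Yusuf controls Oakfield.
In Caldera, Yusuf's side holds only 15%, not > 25%.
So Yusuf does not control Caldera.

No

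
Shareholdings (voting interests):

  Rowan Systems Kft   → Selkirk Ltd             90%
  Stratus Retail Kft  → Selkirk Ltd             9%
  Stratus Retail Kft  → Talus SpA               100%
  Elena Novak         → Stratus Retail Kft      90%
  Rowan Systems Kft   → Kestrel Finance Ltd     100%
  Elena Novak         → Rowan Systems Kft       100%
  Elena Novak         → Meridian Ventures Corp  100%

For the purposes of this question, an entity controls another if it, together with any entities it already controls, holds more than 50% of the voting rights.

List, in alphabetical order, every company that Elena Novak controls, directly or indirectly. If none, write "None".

Kestrel Finance Ltd, Meridian Ventures Corp, Rowan Systems Kft, Selkirk Ltd, Stratus Retail Kft, Talus SpA

Elena holds 100% of Rowan, so Elena controls Rowan.
Elena holds 90% of Stratus, so Elena controls Stratus.
Elena holds 100% of Meridian, so Elena controls Meridian.
Rowan holds 100% of Kestrel, so Elena controls Kestrel.
Rowan and Stratus together hold 90% + 9% = 99% of Selkirk, so Elena controls Selkirk.
Stratus holds 100% of Talus, so Elena controls Talus.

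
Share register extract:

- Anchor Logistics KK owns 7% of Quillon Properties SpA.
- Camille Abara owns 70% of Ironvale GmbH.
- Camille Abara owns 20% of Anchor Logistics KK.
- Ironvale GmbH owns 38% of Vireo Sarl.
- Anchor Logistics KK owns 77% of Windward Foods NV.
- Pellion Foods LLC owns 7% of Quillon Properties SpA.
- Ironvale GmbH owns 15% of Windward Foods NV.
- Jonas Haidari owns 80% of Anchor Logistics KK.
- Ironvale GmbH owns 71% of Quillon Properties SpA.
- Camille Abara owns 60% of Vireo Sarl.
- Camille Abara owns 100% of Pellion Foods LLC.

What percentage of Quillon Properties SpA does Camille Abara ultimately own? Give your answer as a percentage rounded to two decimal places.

58.10%

Camille reaches Quillon along 3 paths.
Via Anchor: 20% × 7% = 1.4%.
Via Ironvale: 70% × 71% = 49.7%.
Via Pellion: 100% × 7% = 7%.
Total: 1.4% + 49.7% + 7% = 58.1%.
Rounded: 58.10%.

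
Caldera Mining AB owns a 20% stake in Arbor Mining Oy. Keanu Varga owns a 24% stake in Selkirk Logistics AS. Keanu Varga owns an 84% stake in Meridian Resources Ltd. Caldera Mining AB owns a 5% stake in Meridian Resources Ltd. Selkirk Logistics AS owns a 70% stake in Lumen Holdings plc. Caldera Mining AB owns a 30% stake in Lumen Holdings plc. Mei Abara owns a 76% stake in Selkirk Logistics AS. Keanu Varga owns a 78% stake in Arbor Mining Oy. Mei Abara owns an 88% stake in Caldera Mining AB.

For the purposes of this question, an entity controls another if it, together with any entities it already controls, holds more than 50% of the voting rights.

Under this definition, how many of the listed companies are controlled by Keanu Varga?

Keanu holds 78% of Arbor, so Keanu controls Arbor.
Keanu holds 84% of Meridian, so Keanu controls Meridian.
No other company's threshold is met.
Keanu controls 2 companies.

2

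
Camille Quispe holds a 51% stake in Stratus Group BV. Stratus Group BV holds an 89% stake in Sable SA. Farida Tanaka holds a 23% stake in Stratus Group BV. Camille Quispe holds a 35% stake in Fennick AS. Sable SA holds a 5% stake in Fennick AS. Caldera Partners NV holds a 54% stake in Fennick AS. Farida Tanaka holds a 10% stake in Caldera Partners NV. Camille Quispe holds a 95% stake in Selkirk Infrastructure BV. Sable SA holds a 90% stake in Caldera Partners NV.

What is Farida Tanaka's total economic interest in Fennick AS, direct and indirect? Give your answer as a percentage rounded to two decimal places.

16.37%

Farida reaches Fennick along 3 paths.
Via Stratus → Sable → Caldera: 23% × 89% × 90% × 54% = 9.94842%.
Via Caldera: 10% × 54% = 5.4%.
Via Stratus → Sable: 23% × 89% × 5% = 1.0235%.
Total: 9.94842% + 5.4% + 1.0235% = 16.37192%.
Rounded: 16.37%.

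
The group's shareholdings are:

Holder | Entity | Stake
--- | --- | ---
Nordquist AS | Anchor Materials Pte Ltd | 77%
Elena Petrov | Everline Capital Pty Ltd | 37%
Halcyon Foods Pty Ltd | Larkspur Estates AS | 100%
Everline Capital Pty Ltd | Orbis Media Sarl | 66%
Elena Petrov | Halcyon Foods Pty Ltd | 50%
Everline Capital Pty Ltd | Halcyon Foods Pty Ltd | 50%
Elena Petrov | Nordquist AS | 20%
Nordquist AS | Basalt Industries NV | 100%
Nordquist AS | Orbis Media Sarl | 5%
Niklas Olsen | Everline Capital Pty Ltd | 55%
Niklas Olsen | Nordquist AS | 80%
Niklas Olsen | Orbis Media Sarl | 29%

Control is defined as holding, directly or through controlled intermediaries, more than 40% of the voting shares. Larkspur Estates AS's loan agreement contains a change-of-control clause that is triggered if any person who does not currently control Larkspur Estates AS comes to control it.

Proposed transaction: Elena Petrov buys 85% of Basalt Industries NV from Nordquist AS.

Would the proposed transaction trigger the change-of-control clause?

The purchase adds only to Elena's holdings (Nordquist's stake shrinks), so Elena is the only person who could newly come to control Larkspur.
Elena holds 50% of Halcyon, so Elena controls Halcyon.
Halcyon holds 100% of Larkspur, so Elena controls Larkspur.
So Elena already controls Larkspur before the transaction.
After the purchase, Elena holds 85% of Basalt directly, and Nordquist's stake falls to 15%.
Elena controlled Larkspur already, so this is not a new person acquiring control; every other person's position is unchanged or reduced.
No new person acquires control, so the clause is not triggered.

No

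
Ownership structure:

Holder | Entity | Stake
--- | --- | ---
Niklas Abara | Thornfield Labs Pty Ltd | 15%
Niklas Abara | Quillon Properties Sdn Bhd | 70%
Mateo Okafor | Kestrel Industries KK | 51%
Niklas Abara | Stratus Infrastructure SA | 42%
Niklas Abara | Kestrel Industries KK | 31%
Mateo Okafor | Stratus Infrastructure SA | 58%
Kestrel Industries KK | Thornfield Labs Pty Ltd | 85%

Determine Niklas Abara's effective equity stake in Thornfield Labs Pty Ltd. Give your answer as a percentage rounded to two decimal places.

41.35%

Niklas reaches Thornfield along 2 paths.
Via Kestrel: 31% × 85% = 26.35%.
Direct stake: 15% = 15%.
Total: 26.35% + 15% = 41.35%.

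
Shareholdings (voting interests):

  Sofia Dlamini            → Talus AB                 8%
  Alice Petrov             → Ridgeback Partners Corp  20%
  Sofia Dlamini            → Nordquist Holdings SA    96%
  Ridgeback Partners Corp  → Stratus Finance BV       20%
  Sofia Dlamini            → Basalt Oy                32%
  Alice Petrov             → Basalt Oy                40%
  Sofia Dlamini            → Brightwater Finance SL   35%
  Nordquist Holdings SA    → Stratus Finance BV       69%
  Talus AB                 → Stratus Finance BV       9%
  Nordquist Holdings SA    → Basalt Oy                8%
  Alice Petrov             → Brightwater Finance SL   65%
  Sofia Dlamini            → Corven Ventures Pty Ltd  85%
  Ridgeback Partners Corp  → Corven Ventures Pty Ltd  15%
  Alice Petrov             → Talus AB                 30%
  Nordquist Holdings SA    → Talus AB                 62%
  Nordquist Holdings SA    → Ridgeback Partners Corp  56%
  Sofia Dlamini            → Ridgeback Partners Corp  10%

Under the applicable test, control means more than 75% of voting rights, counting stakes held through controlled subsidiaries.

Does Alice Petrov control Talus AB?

No

Alice's largest direct stake is 65% in Brightwater, which does not meet the threshold, so Alice controls no company.
In Talus, Alice's side holds only 30%, not > 75%.
So Alice does not control Talus.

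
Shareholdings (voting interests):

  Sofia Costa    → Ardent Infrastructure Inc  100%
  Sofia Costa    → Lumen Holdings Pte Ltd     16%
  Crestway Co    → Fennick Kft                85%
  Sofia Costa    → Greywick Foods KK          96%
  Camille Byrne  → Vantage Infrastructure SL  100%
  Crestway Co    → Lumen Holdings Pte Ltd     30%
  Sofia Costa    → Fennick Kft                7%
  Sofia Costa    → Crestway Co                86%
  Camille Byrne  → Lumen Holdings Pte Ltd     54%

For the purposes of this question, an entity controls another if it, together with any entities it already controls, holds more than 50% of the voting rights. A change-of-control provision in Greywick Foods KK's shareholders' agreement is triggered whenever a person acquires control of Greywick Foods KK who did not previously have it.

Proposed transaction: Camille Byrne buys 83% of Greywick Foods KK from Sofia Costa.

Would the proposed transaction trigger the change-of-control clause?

The purchase adds only to Camille's holdings (Sofia's stake shrinks), so Camille is the only person who could newly come to control Greywick.
Camille holds 54% of Lumen, so Camille controls Lumen.
Camille holds 100% of Vantage, so Camille controls Vantage.
Neither Camille nor any entity Camille controls holds any voting interest in Greywick.
So before the transaction, Camille does not control Greywick.
After the purchase, Camille holds 83% of Greywick directly, and Sofia's stake falls to 13%.
Camille holds 83% of Greywick, so Camille controls Greywick.
Camille did not control Greywick before and does after, so the clause is triggered.

Yes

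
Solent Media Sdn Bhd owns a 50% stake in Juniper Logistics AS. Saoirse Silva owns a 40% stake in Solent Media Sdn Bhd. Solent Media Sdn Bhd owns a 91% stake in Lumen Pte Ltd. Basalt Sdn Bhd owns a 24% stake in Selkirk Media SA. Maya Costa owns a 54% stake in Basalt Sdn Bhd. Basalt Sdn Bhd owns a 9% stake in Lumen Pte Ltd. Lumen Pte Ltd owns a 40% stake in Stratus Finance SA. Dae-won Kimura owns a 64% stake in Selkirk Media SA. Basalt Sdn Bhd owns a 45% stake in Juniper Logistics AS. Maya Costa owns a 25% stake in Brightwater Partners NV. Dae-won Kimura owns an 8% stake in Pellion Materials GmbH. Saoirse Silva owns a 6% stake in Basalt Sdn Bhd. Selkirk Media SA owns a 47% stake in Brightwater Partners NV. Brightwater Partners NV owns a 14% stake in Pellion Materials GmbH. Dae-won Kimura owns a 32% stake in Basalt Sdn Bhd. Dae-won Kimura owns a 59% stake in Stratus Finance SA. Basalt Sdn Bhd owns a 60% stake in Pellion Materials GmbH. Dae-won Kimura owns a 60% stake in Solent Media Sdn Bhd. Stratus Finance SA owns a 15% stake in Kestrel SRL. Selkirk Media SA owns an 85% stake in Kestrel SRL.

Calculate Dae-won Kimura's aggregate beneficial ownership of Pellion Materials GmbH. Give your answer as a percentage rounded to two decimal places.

Dae-won reaches Pellion along 4 paths.
Via Basalt: 32% × 60% = 19.2%.
Via Basalt → Selkirk → Brightwater: 32% × 24% × 47% × 14% = 0.505344%.
Via Selkirk → Brightwater: 64% × 47% × 14% = 4.2112%.
Direct stake: 8% = 8%.
Total: 19.2% + 0.505344% + 4.2112% + 8% = 31.916544%.
Rounded: 31.92%.

31.92%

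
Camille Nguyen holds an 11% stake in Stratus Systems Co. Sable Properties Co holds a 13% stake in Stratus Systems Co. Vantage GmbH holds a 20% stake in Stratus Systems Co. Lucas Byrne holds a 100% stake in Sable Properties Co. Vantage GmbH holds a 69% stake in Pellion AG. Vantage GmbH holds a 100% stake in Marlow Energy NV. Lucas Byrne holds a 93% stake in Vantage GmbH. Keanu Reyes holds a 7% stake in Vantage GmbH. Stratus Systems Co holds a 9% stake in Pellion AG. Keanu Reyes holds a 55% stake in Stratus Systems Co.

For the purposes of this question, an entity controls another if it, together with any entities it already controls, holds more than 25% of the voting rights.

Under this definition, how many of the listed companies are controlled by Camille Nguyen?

Camille's largest direct stake is 11% in Stratus, which does not meet the threshold.
Camille controls 0 companies.

0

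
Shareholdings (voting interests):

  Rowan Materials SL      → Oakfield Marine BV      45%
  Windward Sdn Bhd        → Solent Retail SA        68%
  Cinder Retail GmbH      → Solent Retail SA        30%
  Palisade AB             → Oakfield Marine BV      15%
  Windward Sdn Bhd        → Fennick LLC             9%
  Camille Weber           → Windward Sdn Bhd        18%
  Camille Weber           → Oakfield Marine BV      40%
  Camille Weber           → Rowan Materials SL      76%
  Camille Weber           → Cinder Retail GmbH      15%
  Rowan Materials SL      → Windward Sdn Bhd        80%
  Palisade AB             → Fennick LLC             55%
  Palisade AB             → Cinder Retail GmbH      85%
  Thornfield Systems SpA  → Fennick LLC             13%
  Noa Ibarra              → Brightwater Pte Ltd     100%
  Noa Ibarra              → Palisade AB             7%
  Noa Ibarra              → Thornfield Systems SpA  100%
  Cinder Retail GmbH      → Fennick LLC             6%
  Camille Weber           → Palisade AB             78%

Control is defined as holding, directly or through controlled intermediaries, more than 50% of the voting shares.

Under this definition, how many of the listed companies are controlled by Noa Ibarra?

Noa holds 100% of Brightwater, so Noa controls Brightwater.
Noa holds 100% of Thornfield, so Noa controls Thornfield.
No other company's threshold is met.
Noa controls 2 companies.

2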